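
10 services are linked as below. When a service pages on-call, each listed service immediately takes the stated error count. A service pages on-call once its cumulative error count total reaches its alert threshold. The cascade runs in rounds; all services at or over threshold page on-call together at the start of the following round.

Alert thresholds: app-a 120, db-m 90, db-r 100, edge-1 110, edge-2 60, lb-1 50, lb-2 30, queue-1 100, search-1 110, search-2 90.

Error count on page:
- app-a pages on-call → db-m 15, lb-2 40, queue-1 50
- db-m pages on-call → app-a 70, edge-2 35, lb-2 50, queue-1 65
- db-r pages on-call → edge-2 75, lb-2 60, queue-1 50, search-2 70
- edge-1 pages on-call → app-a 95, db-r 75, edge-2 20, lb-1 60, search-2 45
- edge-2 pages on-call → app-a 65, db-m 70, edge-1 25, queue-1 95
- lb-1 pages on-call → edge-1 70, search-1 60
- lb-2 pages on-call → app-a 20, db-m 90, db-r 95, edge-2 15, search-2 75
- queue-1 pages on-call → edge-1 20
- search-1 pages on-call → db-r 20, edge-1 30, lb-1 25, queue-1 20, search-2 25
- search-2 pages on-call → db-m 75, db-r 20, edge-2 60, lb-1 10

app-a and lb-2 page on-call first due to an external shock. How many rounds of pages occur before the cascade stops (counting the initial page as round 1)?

3

Round 1 — app-a, lb-2 page on-call (initial).
  db-m: +15+90 → 105 ≥ 90
  db-r: +95 → 95 < 100
  edge-2: +15 → 15 < 60
  queue-1: +50 → 50 < 100
  search-2: +75 → 75 < 90
Round 2 — db-m pages on-call.
  edge-2: +35 → 50 < 60
  queue-1: +65 → 115 ≥ 100
Round 3 — queue-1 pages on-call.
  edge-1: +20 → 20 < 110
No further pages.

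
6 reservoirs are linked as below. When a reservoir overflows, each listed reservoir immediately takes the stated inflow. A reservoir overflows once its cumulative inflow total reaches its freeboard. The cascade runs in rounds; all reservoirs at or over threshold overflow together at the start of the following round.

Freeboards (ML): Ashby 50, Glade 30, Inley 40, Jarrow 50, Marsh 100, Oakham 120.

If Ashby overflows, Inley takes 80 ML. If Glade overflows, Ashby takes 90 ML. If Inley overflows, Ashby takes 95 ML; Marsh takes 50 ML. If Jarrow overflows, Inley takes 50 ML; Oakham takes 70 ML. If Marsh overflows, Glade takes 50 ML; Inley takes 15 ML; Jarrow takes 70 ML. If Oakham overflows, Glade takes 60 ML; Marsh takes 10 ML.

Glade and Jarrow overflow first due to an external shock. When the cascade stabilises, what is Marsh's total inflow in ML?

50

Round 1 — Glade, Jarrow overflow (initial).
  Ashby: +90 → 90 ≥ 50
  Inley: +50 → 50 ≥ 40
  Oakham: +70 → 70 < 120
Round 2 — Ashby, Inley overflow.
  Marsh: +50 → 50 < 100
No further overflows.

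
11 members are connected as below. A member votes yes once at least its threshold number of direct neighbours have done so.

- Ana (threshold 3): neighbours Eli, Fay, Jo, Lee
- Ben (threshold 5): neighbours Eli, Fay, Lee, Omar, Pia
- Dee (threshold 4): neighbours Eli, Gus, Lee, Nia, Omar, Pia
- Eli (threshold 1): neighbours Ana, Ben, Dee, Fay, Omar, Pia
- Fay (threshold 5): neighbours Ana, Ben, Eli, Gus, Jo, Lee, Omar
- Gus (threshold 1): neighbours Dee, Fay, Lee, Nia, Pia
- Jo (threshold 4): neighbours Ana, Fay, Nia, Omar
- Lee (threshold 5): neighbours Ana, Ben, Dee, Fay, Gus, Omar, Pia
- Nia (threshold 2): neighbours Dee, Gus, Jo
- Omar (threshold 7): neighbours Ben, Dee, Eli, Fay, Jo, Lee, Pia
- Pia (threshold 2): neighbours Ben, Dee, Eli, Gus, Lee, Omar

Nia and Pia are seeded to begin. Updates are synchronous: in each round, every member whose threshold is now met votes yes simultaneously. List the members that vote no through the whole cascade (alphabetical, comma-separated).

Round 1 — Nia, Pia vote yes (initial).
Round 2 — checking thresholds:
  Ben: 1 of 5 neighbours < 5, not yet.
  Dee: 2 of 6 neighbours < 4, not yet.
  Eli: 1 of 6 neighbours ≥ 1, votes yes.
  Gus: 2 of 5 neighbours ≥ 1, votes yes.
  Jo: 1 of 4 neighbours < 4, not yet.
  Lee: 1 of 7 neighbours < 5, not yet.
  Omar: 1 of 7 neighbours < 7, not yet.
Round 3 — checking thresholds:
  Ana: 1 of 4 neighbours < 3, not yet.
  Ben: 2 of 5 neighbours < 5, not yet.
  Dee: 4 of 6 neighbours ≥ 4, votes yes.
  Fay: 2 of 7 neighbours < 5, not yet.
  Jo: 1 of 4 neighbours < 4, not yet.
  Lee: 2 of 7 neighbours < 5, not yet.
  Omar: 2 of 7 neighbours < 7, not yet.
Round 4 — no new yes votes; cascade stops.

Ana, Ben, Fay, Jo, Lee, Omar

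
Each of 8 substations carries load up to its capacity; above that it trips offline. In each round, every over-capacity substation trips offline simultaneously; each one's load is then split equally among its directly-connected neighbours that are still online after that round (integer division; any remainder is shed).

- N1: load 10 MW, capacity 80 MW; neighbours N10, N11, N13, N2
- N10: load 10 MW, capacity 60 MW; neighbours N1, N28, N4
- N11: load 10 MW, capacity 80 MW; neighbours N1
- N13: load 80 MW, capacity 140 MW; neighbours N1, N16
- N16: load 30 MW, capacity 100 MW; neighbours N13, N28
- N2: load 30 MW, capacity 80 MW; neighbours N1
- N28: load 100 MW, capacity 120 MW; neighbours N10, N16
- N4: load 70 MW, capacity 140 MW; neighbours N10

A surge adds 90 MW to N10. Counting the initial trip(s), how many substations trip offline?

Round 1 — N10 at 100 > 60. N10 trips offline.
  N10 sheds 100 MW to N1, N28, N4: 33 each (1 lost).
    N1: 10+33 = 43 ≤ 80
    N28: 100+33 = 133 > 120
    N4: 70+33 = 103 ≤ 140
Round 2 — N28 trips offline.
  N28 sheds 133 MW to N16: 133 each.
    N16: 30+133 = 163 > 100
Round 3 — N16 trips offline.
  N16 sheds 163 MW to N13: 163 each.
    N13: 80+163 = 243 > 140
Round 4 — N13 trips offline.
  N13 sheds 243 MW to N1: 243 each.
    N1: 43+243 = 286 > 80
Round 5 — N1 trips offline.
  N1 sheds 286 MW to N11, N2: 143 each.
    N11: 10+143 = 153 > 80
    N2: 30+143 = 173 > 80
Round 6 — N11, N2 trip offline.
  N11 sheds 153 MW: no online neighbours, lost.
  N2 sheds 173 MW: no online neighbours, lost.
No further trips.

7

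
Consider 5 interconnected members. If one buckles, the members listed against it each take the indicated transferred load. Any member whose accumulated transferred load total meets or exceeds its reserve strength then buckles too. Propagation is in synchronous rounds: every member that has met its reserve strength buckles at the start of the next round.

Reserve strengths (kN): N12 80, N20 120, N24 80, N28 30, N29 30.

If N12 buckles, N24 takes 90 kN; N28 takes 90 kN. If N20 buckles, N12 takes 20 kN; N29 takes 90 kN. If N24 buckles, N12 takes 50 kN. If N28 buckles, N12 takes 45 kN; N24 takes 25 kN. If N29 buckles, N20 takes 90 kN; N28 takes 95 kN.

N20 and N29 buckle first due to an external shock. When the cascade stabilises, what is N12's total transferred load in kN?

Round 1 — N20, N29 buckle (initial).
  N12: +20 → 20 < 80
  N28: +95 → 95 ≥ 30
Round 2 — N28 buckles.
  N12: +45 → 65 < 80
  N24: +25 → 25 < 80
No further bucklings.

65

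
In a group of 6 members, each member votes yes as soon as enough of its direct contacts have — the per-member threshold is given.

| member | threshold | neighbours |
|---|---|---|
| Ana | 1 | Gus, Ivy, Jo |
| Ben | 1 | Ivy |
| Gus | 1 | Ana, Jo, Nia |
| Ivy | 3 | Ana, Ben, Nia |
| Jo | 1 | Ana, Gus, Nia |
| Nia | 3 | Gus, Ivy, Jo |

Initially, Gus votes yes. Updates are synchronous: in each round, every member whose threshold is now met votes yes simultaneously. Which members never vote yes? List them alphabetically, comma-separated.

Ben, Ivy, Nia

Round 1 — Gus votes yes (initial).
Round 2 — checking thresholds:
  Ana: 1 of 3 neighbours ≥ 1, votes yes.
  Jo: 1 of 3 neighbours ≥ 1, votes yes.
  Nia: 1 of 3 neighbours < 3, not yet.
Round 3 — no new yes votes; cascade stops.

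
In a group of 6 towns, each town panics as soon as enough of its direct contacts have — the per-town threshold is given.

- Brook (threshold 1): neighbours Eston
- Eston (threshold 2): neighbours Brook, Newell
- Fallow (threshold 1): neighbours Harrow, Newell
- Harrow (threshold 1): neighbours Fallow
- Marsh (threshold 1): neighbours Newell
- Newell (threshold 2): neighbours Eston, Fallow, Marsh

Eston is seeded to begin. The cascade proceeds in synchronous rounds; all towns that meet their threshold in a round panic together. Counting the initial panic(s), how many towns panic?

2

Round 1 — Eston panics (initial).
Round 2 — checking thresholds:
  Brook: 1 of 1 neighbours ≥ 1, panics.
  Newell: 1 of 3 neighbours < 2, holds.
Round 3 — no new panics; cascade stops.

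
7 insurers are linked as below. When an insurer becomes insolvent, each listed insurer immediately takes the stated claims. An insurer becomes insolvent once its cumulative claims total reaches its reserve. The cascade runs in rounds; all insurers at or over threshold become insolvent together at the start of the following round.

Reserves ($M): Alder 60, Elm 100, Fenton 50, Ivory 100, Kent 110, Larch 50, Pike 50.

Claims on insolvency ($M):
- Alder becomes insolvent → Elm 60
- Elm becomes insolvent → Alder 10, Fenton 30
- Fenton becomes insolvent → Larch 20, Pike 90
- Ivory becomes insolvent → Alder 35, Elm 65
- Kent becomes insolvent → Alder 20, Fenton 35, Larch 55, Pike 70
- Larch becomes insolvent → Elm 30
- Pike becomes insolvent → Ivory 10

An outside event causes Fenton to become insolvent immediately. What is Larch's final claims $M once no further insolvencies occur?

20

Round 1 — Fenton becomes insolvent (initial).
  Larch: +20 → 20 < 50
  Pike: +90 → 90 ≥ 50
Round 2 — Pike becomes insolvent.
  Ivory: +10 → 10 < 100
No further insolvencies.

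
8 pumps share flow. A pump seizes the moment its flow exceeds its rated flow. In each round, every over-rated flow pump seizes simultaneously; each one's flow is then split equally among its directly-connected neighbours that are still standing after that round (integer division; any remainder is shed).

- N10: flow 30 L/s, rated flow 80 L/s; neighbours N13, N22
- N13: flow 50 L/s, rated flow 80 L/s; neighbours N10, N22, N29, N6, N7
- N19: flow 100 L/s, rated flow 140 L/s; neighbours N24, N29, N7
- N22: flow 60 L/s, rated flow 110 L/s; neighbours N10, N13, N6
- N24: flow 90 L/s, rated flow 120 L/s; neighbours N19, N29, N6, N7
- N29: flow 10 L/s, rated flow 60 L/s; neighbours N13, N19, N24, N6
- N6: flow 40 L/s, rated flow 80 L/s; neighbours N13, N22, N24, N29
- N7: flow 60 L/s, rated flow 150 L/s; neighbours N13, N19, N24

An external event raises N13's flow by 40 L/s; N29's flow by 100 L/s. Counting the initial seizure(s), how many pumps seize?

8

Round 1 — N13 at 90 > 80; N29 at 110 > 60. N13, N29 seize.
  N13 sheds 90 L/s to N10, N22, N6, N7: 22 each (2 lost).
    N10: 30+22 = 52 ≤ 80
    N22: 60+22 = 82 ≤ 110
    N6: 40+22 = 62 ≤ 80
    N7: 60+22 = 82 ≤ 150
  N29 sheds 110 L/s to N19, N24, N6: 36 each (2 lost).
    N19: 100+36 = 136 ≤ 140
    N24: 90+36 = 126 > 120
    N6: 62+36 = 98 > 80
Round 2 — N24, N6 seize.
  N24 sheds 126 L/s to N19, N7: 63 each.
    N19: 136+63 = 199 > 140
    N7: 82+63 = 145 ≤ 150
  N6 sheds 98 L/s to N22: 98 each.
    N22: 82+98 = 180 > 110
Round 3 — N19, N22 seize.
  N19 sheds 199 L/s to N7: 199 each.
    N7: 145+199 = 344 > 150
  N22 sheds 180 L/s to N10: 180 each.
    N10: 52+180 = 232 > 80
Round 4 — N10, N7 seize.
  N10 sheds 232 L/s: no online neighbours, lost.
  N7 sheds 344 L/s: no online neighbours, lost.
No further seizures.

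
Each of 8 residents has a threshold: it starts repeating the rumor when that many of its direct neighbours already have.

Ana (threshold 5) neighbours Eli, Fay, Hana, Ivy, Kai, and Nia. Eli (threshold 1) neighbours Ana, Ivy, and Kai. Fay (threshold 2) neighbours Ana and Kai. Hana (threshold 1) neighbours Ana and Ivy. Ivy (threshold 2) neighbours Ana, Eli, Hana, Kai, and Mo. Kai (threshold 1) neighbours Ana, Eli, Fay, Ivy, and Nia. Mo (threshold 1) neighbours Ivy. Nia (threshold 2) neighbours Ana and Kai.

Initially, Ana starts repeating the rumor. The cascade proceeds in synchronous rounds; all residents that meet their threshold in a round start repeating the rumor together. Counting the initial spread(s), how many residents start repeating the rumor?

8

Round 1 — Ana starts repeating the rumor (initial).
Round 2 — checking thresholds:
  Eli: 1 of 3 neighbours ≥ 1, starts repeating the rumor.
  Fay: 1 of 2 neighbours < 2, not yet.
  Hana: 1 of 2 neighbours ≥ 1, starts repeating the rumor.
  Ivy: 1 of 5 neighbours < 2, not yet.
  Kai: 1 of 5 neighbours ≥ 1, starts repeating the rumor.
  Nia: 1 of 2 neighbours < 2, not yet.
Round 3 — checking thresholds:
  Fay: 2 of 2 neighbours ≥ 2, starts repeating the rumor.
  Ivy: 4 of 5 neighbours ≥ 2, starts repeating the rumor.
  Nia: 2 of 2 neighbours ≥ 2, starts repeating the rumor.
Round 4 — checking thresholds:
  Mo: 1 of 1 neighbours ≥ 1, starts repeating the rumor.
Round 5 — no new spreads; cascade stops.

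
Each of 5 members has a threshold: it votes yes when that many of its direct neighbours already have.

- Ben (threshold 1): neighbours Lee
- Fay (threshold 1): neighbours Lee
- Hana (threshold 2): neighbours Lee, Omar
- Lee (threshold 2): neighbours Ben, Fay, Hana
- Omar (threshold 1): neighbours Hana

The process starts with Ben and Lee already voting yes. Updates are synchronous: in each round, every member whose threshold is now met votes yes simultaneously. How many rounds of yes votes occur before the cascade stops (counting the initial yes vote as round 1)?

2

Round 1 — Ben, Lee vote yes (initial).
Round 2 — checking thresholds:
  Fay: 1 of 1 neighbours ≥ 1, votes yes.
  Hana: 1 of 2 neighbours < 2, holds.
Round 3 — no new yes votes; cascade stops.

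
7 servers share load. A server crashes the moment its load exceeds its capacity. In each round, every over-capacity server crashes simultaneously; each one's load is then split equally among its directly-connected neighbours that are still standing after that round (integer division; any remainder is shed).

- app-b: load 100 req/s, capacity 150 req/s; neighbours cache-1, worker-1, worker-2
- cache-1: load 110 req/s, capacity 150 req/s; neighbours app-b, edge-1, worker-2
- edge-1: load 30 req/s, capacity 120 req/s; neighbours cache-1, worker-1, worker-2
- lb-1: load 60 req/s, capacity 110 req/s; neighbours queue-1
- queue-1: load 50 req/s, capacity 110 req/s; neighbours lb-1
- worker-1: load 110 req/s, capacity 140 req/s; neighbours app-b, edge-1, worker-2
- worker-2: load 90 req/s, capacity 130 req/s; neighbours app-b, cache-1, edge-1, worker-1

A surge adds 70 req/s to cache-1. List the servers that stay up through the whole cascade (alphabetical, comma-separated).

Round 1 — cache-1 at 180 > 150. cache-1 crashes.
  cache-1 sheds 180 req/s to app-b, edge-1, worker-2: 60 each.
    app-b: 100+60 = 160 > 150
    edge-1: 30+60 = 90 ≤ 120
    worker-2: 90+60 = 150 > 130
Round 2 — app-b, worker-2 crash.
  app-b sheds 160 req/s to worker-1: 160 each.
    worker-1: 110+160 = 270 > 140
  worker-2 sheds 150 req/s to edge-1, worker-1: 75 each.
    edge-1: 90+75 = 165 > 120
    worker-1: 270+75 = 345 > 140
Round 3 — edge-1, worker-1 crash.
  edge-1 sheds 165 req/s: no online neighbours, lost.
  worker-1 sheds 345 req/s: no online neighbours, lost.
No further crashes.

lb-1, queue-1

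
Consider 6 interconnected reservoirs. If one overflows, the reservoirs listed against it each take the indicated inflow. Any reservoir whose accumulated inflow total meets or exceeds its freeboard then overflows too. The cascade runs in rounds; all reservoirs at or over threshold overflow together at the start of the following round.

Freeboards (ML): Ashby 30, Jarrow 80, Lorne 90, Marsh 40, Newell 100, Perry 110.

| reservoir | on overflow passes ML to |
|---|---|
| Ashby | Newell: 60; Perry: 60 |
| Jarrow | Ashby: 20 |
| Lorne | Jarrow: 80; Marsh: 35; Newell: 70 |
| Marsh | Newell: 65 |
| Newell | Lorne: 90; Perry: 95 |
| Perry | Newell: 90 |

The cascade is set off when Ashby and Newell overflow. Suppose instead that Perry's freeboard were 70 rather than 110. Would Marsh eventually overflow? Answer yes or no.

With Perry's freeboard at 70:
Round 1 — Ashby, Newell overflow (initial).
  Lorne: +90 → 90 ≥ 90
  Perry: +60+95 → 155 ≥ 70
Round 2 — Lorne, Perry overflow.
  Jarrow: +80 → 80 ≥ 80
  Marsh: +35 → 35 < 40
Round 3 — Jarrow overflows.
No further overflows.

no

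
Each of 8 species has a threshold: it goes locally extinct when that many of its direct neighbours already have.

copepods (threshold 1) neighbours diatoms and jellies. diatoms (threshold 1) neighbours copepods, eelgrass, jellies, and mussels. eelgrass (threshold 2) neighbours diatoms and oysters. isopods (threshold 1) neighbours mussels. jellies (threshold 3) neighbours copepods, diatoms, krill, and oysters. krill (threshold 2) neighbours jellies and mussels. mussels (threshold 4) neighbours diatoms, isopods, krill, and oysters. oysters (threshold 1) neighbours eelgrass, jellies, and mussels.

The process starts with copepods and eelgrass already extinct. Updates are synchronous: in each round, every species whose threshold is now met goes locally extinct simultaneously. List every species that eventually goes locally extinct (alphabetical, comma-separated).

copepods, diatoms, eelgrass, jellies, oysters

Round 1 — copepods, eelgrass go locally extinct (initial).
Round 2 — checking thresholds:
  diatoms: 2 of 4 neighbours ≥ 1, goes locally extinct.
  jellies: 1 of 4 neighbours < 3, below threshold.
  oysters: 1 of 3 neighbours ≥ 1, goes locally extinct.
Round 3 — checking thresholds:
  jellies: 3 of 4 neighbours ≥ 3, goes locally extinct.
  mussels: 2 of 4 neighbours < 4, below threshold.
Round 4 — no new extinctions; cascade stops.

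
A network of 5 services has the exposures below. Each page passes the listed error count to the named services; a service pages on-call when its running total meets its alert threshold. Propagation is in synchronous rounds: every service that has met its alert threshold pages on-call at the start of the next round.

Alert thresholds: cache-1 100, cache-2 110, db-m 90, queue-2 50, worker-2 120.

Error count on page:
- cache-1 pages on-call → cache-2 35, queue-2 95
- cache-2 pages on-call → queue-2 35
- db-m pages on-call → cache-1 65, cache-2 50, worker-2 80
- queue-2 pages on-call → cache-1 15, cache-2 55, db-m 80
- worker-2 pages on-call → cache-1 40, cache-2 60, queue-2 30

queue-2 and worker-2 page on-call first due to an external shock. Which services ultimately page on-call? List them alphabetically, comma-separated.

Round 1 — queue-2, worker-2 page on-call (initial).
  cache-1: +15+40 → 55 < 100
  cache-2: +55+60 → 115 ≥ 110
  db-m: +80 → 80 < 90
Round 2 — cache-2 pages on-call.
No further pages.

cache-2, queue-2, worker-2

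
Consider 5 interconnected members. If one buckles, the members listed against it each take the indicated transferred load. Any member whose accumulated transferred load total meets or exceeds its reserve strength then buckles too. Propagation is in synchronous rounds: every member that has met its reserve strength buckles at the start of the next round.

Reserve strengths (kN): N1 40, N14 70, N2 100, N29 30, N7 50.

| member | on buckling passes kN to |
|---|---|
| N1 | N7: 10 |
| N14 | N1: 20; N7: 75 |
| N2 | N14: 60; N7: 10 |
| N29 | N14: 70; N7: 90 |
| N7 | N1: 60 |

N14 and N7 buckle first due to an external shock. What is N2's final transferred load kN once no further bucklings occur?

0

Round 1 — N14, N7 buckle (initial).
  N1: +20+60 → 80 ≥ 40
Round 2 — N1 buckles.
No further bucklings.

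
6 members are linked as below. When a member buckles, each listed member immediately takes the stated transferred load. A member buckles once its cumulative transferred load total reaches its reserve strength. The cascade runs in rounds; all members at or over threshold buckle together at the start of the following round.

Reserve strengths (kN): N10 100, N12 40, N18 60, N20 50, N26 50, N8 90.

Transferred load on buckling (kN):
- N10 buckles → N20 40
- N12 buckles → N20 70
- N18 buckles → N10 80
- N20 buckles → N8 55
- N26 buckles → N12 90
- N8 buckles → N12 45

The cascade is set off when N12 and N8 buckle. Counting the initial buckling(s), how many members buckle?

3

Round 1 — N12, N8 buckle (initial).
  N20: +70 → 70 ≥ 50
Round 2 — N20 buckles.
No further bucklings.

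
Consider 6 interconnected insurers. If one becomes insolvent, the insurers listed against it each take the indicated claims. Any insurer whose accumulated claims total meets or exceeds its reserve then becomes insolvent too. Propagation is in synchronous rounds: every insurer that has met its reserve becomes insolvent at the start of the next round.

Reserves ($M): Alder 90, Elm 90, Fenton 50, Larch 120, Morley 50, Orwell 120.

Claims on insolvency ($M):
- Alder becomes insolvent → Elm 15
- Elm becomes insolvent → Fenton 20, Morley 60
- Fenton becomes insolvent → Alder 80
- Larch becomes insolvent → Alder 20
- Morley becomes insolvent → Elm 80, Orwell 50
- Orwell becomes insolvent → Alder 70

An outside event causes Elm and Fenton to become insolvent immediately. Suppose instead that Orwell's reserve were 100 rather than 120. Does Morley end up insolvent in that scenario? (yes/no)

With Orwell's reserve at 100:
Round 1 — Elm, Fenton become insolvent (initial).
  Alder: +80 → 80 < 90
  Morley: +60 → 60 ≥ 50
Round 2 — Morley becomes insolvent.
  Orwell: +50 → 50 < 100
No further insolvencies.

yes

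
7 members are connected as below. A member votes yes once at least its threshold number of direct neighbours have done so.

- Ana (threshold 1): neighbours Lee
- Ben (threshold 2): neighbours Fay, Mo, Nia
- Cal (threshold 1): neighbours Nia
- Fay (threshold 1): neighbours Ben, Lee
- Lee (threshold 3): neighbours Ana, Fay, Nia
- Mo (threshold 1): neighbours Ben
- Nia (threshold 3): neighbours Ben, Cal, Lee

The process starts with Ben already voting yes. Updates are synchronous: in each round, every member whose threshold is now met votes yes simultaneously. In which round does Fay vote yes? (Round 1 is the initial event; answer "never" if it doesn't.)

2

Round 1 — Ben votes yes (initial).
Round 2 — checking thresholds:
  Fay: 1 of 2 neighbours ≥ 1, votes yes.
  Mo: 1 of 1 neighbours ≥ 1, votes yes.
  Nia: 1 of 3 neighbours < 3, below threshold.
Round 3 — no new yes votes; cascade stops.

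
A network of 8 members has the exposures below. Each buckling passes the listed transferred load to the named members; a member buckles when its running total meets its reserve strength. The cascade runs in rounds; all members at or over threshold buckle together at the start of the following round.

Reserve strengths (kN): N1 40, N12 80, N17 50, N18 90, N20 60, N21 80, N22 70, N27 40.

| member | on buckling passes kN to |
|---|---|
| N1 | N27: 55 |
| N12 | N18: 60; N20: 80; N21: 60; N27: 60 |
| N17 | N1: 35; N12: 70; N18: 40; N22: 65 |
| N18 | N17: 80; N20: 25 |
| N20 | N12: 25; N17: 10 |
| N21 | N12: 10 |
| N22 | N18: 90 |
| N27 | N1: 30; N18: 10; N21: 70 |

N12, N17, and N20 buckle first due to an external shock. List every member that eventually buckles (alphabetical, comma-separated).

N1, N12, N17, N18, N20, N21, N27

Round 1 — N12, N17, N20 buckle (initial).
  N1: +35 → 35 < 40
  N18: +60+40 → 100 ≥ 90
  N21: +60 → 60 < 80
  N22: +65 → 65 < 70
  N27: +60 → 60 ≥ 40
Round 2 — N18, N27 buckle.
  N1: +30 → 65 ≥ 40
  N21: +70 → 130 ≥ 80
Round 3 — N1, N21 buckle.
No further bucklings.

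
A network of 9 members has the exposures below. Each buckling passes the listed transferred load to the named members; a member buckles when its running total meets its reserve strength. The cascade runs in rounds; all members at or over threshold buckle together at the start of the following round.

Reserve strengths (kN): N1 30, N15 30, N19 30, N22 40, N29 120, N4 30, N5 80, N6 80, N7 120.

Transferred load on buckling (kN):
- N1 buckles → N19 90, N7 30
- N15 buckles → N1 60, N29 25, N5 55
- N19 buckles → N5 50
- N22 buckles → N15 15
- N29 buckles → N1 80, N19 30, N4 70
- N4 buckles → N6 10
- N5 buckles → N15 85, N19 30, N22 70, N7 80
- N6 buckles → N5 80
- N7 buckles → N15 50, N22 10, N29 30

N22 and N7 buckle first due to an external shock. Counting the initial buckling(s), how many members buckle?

Round 1 — N22, N7 buckle (initial).
  N15: +15+50 → 65 ≥ 30
  N29: +30 → 30 < 120
Round 2 — N15 buckles.
  N1: +60 → 60 ≥ 30
  N29: +25 → 55 < 120
  N5: +55 → 55 < 80
Round 3 — N1 buckles.
  N19: +90 → 90 ≥ 30
Round 4 — N19 buckles.
  N5: +50 → 105 ≥ 80
Round 5 — N5 buckles.
No further bucklings.

6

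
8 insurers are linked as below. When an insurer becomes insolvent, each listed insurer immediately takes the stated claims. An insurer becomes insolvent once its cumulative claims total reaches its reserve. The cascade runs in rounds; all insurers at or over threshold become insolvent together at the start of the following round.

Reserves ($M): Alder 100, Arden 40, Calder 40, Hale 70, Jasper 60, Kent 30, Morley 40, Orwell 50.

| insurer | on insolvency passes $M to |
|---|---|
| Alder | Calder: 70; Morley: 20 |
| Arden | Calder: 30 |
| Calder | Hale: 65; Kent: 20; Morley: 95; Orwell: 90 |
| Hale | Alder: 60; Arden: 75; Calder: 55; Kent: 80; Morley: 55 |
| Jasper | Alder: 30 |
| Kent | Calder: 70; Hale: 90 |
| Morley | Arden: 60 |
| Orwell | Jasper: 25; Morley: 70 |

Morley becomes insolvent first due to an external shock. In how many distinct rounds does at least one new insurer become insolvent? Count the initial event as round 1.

2

Round 1 — Morley becomes insolvent (initial).
  Arden: +60 → 60 ≥ 40
Round 2 — Arden becomes insolvent.
  Calder: +30 → 30 < 40
No further insolvencies.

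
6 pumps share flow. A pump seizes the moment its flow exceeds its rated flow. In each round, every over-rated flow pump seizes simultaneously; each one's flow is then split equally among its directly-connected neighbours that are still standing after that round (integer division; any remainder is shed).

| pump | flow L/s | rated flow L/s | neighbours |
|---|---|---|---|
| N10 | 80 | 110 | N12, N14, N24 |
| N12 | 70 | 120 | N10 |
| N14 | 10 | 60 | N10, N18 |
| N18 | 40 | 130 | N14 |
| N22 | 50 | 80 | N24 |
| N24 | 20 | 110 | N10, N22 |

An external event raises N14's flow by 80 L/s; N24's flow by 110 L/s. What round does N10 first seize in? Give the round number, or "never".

2

Round 1 — N14 at 90 > 60; N24 at 130 > 110. N14, N24 seize.
  N14 sheds 90 L/s to N10, N18: 45 each.
    N10: 80+45 = 125 > 110
    N18: 40+45 = 85 ≤ 130
  N24 sheds 130 L/s to N10, N22: 65 each.
    N10: 125+65 = 190 > 110
    N22: 50+65 = 115 > 80
Round 2 — N10, N22 seize.
  N10 sheds 190 L/s to N12: 190 each.
    N12: 70+190 = 260 > 120
  N22 sheds 115 L/s: no online neighbours, lost.
Round 3 — N12 seizes.
  N12 sheds 260 L/s: no online neighbours, lost.
No further seizures.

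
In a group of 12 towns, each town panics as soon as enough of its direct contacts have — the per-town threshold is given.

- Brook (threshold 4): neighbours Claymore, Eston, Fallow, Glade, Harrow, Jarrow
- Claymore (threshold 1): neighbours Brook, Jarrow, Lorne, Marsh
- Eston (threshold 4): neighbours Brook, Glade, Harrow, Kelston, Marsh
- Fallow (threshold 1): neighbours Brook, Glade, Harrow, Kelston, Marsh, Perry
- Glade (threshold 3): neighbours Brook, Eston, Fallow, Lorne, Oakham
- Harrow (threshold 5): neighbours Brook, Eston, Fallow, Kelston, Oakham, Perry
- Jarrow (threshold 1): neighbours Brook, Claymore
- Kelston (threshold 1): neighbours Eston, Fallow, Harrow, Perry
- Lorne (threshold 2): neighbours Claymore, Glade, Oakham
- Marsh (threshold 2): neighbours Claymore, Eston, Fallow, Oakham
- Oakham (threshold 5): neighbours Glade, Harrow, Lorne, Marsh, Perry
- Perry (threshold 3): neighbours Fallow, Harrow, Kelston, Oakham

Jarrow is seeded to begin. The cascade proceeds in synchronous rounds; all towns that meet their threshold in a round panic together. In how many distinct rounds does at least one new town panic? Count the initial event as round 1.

2

Round 1 — Jarrow panics (initial).
Round 2 — checking thresholds:
  Brook: 1 of 6 neighbours < 4, holds.
  Claymore: 1 of 4 neighbours ≥ 1, panics.
Round 3 — no new panics; cascade stops.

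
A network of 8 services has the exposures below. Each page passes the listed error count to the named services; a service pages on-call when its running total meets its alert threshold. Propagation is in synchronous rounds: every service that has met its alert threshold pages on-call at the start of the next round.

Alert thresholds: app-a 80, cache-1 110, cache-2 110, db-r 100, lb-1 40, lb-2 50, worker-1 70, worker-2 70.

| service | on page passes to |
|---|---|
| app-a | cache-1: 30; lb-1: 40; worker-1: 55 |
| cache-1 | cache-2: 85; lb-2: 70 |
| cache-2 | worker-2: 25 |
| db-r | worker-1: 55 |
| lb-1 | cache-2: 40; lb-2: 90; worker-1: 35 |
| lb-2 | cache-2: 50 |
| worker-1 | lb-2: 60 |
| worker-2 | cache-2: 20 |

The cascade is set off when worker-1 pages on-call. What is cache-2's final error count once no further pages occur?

50

Round 1 — worker-1 pages on-call (initial).
  lb-2: +60 → 60 ≥ 50
Round 2 — lb-2 pages on-call.
  cache-2: +50 → 50 < 110
No further pages.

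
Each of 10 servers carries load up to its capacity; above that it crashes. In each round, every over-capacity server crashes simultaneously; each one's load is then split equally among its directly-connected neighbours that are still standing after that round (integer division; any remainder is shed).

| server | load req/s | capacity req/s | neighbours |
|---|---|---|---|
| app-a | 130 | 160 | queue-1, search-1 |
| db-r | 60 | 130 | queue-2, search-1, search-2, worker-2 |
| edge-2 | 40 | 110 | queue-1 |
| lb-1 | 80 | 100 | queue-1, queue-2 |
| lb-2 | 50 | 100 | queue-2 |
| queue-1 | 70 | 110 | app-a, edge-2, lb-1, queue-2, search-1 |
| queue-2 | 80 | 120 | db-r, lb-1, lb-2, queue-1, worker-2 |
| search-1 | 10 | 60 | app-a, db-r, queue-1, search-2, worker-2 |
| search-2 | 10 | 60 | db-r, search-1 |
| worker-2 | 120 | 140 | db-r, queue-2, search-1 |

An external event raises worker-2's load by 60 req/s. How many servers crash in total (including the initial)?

8

Round 1 — worker-2 at 180 > 140. worker-2 crashes.
  worker-2 sheds 180 req/s to db-r, queue-2, search-1: 60 each.
    db-r: 60+60 = 120 ≤ 130
    queue-2: 80+60 = 140 > 120
    search-1: 10+60 = 70 > 60
Round 2 — queue-2, search-1 crash.
  queue-2 sheds 140 req/s to db-r, lb-1, lb-2, queue-1: 35 each.
    db-r: 120+35 = 155 > 130
    lb-1: 80+35 = 115 > 100
    lb-2: 50+35 = 85 ≤ 100
    queue-1: 70+35 = 105 ≤ 110
  search-1 sheds 70 req/s to app-a, db-r, queue-1, search-2: 17 each (2 lost).
    app-a: 130+17 = 147 ≤ 160
    db-r: 155+17 = 172 > 130
    queue-1: 105+17 = 122 > 110
    search-2: 10+17 = 27 ≤ 60
Round 3 — db-r, lb-1, queue-1 crash.
  db-r sheds 172 req/s to search-2: 172 each.
    search-2: 27+172 = 199 > 60
  lb-1 sheds 115 req/s: no online neighbours, lost.
  queue-1 sheds 122 req/s to app-a, edge-2: 61 each.
    app-a: 147+61 = 208 > 160
    edge-2: 40+61 = 101 ≤ 110
Round 4 — app-a, search-2 crash.
  app-a sheds 208 req/s: no online neighbours, lost.
  search-2 sheds 199 req/s: no online neighbours, lost.
No further crashes.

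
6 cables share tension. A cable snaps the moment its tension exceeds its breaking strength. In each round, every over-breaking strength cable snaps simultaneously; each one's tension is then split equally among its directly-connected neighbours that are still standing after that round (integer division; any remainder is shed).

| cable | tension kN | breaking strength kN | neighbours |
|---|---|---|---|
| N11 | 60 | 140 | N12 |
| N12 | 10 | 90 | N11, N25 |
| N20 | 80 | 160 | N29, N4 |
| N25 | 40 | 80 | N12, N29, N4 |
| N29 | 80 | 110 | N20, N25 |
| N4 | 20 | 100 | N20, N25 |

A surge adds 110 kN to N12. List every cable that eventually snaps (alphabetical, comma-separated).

N12, N20, N25, N29, N4

Round 1 — N12 at 120 > 90. N12 snaps.
  N12 sheds 120 kN to N11, N25: 60 each.
    N11: 60+60 = 120 ≤ 140
    N25: 40+60 = 100 > 80
Round 2 — N25 snaps.
  N25 sheds 100 kN to N29, N4: 50 each.
    N29: 80+50 = 130 > 110
    N4: 20+50 = 70 ≤ 100
Round 3 — N29 snaps.
  N29 sheds 130 kN to N20: 130 each.
    N20: 80+130 = 210 > 160
Round 4 — N20 snaps.
  N20 sheds 210 kN to N4: 210 each.
    N4: 70+210 = 280 > 100
Round 5 — N4 snaps.
  N4 sheds 280 kN: no online neighbours, lost.
No further breaks.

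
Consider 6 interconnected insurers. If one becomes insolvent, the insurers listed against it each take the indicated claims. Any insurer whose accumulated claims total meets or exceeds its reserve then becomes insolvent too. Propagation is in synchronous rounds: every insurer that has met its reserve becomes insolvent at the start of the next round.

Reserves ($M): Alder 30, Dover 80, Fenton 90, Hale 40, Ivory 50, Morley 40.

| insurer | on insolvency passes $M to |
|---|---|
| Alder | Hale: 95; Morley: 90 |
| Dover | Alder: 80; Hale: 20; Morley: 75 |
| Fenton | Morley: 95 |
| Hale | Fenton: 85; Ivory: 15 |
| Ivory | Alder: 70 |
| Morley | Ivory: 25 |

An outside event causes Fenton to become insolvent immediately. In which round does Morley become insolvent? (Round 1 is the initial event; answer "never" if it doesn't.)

Round 1 — Fenton becomes insolvent (initial).
  Morley: +95 → 95 ≥ 40
Round 2 — Morley becomes insolvent.
  Ivory: +25 → 25 < 50
No further insolvencies.

2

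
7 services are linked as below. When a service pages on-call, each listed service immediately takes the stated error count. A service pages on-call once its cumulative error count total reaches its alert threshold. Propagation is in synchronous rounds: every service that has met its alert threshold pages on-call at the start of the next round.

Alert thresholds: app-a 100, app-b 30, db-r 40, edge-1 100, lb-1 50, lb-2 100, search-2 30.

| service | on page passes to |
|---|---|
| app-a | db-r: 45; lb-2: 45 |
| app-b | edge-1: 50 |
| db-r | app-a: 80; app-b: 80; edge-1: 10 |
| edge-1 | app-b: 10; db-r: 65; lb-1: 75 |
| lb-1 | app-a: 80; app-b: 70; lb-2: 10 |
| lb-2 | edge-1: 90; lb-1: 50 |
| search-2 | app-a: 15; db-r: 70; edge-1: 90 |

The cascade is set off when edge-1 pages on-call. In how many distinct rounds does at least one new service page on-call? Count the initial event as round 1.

3

Round 1 — edge-1 pages on-call (initial).
  app-b: +10 → 10 < 30
  db-r: +65 → 65 ≥ 40
  lb-1: +75 → 75 ≥ 50
Round 2 — db-r, lb-1 page on-call.
  app-a: +80+80 → 160 ≥ 100
  app-b: +80+70 → 160 ≥ 30
  lb-2: +10 → 10 < 100
Round 3 — app-a, app-b page on-call.
  lb-2: +45 → 55 < 100
No further pages.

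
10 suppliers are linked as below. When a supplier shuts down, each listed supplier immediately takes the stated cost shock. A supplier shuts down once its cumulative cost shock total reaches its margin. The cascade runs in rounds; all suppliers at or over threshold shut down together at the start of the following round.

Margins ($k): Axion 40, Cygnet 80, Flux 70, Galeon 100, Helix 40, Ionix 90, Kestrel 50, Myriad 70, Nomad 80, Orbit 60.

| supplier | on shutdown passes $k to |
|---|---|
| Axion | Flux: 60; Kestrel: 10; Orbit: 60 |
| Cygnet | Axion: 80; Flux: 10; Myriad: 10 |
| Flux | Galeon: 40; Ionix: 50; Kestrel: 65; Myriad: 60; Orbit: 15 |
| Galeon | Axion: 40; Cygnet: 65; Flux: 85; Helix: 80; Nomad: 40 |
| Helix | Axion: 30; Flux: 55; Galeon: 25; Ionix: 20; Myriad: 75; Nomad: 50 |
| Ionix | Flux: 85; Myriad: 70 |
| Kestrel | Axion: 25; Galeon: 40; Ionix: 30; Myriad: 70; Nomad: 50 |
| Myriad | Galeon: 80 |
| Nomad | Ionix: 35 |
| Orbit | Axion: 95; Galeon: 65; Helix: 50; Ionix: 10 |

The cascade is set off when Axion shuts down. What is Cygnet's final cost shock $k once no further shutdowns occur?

65

Round 1 — Axion shuts down (initial).
  Flux: +60 → 60 < 70
  Kestrel: +10 → 10 < 50
  Orbit: +60 → 60 ≥ 60
Round 2 — Orbit shuts down.
  Galeon: +65 → 65 < 100
  Helix: +50 → 50 ≥ 40
  Ionix: +10 → 10 < 90
Round 3 — Helix shuts down.
  Flux: +55 → 115 ≥ 70
  Galeon: +25 → 90 < 100
  Ionix: +20 → 30 < 90
  Myriad: +75 → 75 ≥ 70
  Nomad: +50 → 50 < 80
Round 4 — Flux, Myriad shut down.
  Galeon: +40+80 → 210 ≥ 100
  Ionix: +50 → 80 < 90
  Kestrel: +65 → 75 ≥ 50
Round 5 — Galeon, Kestrel shut down.
  Cygnet: +65 → 65 < 80
  Ionix: +30 → 110 ≥ 90
  Nomad: +40+50 → 140 ≥ 80
Round 6 — Ionix, Nomad shut down.
No further shutdowns.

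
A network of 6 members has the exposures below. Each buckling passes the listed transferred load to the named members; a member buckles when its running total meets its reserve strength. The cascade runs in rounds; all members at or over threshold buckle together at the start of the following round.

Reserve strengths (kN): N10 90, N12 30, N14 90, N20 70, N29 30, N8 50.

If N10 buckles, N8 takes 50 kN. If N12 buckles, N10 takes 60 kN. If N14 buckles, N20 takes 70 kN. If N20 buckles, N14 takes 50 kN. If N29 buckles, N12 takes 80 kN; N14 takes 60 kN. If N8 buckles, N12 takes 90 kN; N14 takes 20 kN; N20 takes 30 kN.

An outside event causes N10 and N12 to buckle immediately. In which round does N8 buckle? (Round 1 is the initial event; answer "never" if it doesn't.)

2

Round 1 — N10, N12 buckle (initial).
  N8: +50 → 50 ≥ 50
Round 2 — N8 buckles.
  N14: +20 → 20 < 90
  N20: +30 → 30 < 70
No further bucklings.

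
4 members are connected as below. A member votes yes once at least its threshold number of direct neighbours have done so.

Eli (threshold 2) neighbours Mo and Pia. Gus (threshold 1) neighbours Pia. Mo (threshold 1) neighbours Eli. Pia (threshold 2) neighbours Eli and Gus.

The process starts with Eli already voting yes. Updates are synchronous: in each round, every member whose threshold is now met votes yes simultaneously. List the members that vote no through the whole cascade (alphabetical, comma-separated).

Round 1 — Eli votes yes (initial).
Round 2 — checking thresholds:
  Mo: 1 of 1 neighbours ≥ 1, votes yes.
  Pia: 1 of 2 neighbours < 2, holds.
Round 3 — no new yes votes; cascade stops.

Gus, Pia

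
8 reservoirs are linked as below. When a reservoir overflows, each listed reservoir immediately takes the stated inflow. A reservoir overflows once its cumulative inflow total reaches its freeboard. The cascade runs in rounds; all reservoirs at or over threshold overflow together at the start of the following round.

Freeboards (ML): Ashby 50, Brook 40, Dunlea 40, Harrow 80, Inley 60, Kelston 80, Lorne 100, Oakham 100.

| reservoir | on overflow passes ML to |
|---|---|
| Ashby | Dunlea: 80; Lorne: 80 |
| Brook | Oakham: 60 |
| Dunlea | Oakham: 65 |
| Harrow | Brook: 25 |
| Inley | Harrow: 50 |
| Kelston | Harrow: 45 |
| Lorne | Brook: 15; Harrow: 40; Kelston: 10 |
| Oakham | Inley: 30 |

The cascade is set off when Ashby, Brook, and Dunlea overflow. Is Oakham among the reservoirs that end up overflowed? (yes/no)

yes

Round 1 — Ashby, Brook, Dunlea overflow (initial).
  Lorne: +80 → 80 < 100
  Oakham: +60+65 → 125 ≥ 100
Round 2 — Oakham overflows.
  Inley: +30 → 30 < 60
No further overflows.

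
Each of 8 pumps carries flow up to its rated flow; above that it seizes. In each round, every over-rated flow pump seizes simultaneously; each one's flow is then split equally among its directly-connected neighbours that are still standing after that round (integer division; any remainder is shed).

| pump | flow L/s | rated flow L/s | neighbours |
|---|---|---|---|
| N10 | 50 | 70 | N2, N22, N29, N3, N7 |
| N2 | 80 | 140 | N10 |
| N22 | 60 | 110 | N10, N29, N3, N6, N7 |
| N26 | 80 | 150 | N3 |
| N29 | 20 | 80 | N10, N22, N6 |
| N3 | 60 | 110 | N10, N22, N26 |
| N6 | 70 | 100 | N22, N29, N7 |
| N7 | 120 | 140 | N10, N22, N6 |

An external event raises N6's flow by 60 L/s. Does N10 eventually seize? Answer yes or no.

yes

Round 1 — N6 at 130 > 100. N6 seizes.
  N6 sheds 130 L/s to N22, N29, N7: 43 each (1 lost).
    N22: 60+43 = 103 ≤ 110
    N29: 20+43 = 63 ≤ 80
    N7: 120+43 = 163 > 140
Round 2 — N7 seizes.
  N7 sheds 163 L/s to N10, N22: 81 each (1 lost).
    N10: 50+81 = 131 > 70
    N22: 103+81 = 184 > 110
Round 3 — N10, N22 seize.
  N10 sheds 131 L/s to N2, N29, N3: 43 each (2 lost).
    N2: 80+43 = 123 ≤ 140
    N29: 63+43 = 106 > 80
    N3: 60+43 = 103 ≤ 110
  N22 sheds 184 L/s to N29, N3: 92 each.
    N29: 106+92 = 198 > 80
    N3: 103+92 = 195 > 110
Round 4 — N29, N3 seize.
  N29 sheds 198 L/s: no online neighbours, lost.
  N3 sheds 195 L/s to N26: 195 each.
    N26: 80+195 = 275 > 150
Round 5 — N26 seizes.
  N26 sheds 275 L/s: no online neighbours, lost.
No further seizures.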